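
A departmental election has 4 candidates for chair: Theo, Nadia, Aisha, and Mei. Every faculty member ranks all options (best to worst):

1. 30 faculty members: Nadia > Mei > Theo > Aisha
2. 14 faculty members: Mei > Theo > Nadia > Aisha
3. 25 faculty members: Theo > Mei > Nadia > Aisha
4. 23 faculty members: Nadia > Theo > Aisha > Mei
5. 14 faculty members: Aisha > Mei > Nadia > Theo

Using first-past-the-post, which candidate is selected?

Nadia

First-place votes: Theo 25, Nadia 53, Aisha 14, Mei 14.
Nadia has the most first-place votes.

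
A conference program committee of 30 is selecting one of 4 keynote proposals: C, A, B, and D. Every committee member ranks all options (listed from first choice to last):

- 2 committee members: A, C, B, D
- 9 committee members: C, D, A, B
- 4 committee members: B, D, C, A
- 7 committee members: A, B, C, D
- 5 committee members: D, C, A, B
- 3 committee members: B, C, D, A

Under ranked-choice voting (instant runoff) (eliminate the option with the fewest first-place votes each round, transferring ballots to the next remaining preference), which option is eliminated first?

D

Round 1: C 9, A 9, B 7, D 5. Eliminate D.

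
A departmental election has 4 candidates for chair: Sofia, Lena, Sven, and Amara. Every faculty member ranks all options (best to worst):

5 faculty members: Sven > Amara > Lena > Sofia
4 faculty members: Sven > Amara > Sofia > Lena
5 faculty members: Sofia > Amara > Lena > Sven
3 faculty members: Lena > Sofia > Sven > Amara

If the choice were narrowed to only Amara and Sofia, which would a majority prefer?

Amara

Voters preferring Amara to Sofia: 9; preferring Sofia to Amara: 8.
Amara wins the head-to-head.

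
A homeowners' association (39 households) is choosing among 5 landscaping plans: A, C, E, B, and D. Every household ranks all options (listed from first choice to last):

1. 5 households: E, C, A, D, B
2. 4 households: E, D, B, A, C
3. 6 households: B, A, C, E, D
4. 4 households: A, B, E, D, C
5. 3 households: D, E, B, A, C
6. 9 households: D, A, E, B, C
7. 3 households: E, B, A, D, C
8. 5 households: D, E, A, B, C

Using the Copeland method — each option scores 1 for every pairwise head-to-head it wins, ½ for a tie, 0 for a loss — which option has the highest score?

A: beats C and B; loses to E and D → score 2.
C: loses to A, E, B, and D → score 0.
E: beats A, C, B, and D → score 4.
B: beats C; loses to A, E, and D → score 1.
D: beats A, C, and B; loses to E → score 3.
E has the best pairwise record.

E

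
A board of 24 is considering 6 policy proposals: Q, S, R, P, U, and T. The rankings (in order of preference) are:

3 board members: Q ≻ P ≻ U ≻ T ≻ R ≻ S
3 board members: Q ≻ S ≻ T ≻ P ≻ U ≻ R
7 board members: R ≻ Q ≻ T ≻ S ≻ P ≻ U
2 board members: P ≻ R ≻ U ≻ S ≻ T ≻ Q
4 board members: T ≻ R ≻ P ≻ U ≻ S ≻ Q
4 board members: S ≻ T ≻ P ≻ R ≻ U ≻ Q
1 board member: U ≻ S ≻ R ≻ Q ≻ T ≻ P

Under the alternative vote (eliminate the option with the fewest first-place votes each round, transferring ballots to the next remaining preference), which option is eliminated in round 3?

T

Round 1: Q 6, S 4, R 7, P 2, U 1, T 4. Eliminate U.
Round 2: Q 6, S 5, R 7, P 2, T 4. Eliminate P.
Round 3: Q 6, S 5, R 9, T 4. Eliminate T.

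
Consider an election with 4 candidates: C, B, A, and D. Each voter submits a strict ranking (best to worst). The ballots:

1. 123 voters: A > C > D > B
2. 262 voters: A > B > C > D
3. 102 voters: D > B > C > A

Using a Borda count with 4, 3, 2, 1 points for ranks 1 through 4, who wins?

A

C: 123·3 + 262·2 + 102·2 = 1097
B: 123·1 + 262·3 + 102·3 = 1215
A: 123·4 + 262·4 + 102·1 = 1642
D: 123·2 + 262·1 + 102·4 = 916
A has the highest Borda score (1642).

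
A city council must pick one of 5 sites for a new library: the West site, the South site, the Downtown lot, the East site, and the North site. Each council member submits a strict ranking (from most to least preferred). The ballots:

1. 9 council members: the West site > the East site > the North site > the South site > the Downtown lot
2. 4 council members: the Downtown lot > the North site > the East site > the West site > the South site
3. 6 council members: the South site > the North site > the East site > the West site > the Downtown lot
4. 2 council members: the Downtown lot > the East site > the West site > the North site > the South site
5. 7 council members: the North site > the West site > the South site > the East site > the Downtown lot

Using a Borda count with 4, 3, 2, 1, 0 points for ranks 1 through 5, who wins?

the North site

the West site: 9·4 + 4·1 + 6·1 + 2·2 + 7·3 = 71
the South site: 9·1 + 4·0 + 6·4 + 2·0 + 7·2 = 47
the Downtown lot: 9·0 + 4·4 + 6·0 + 2·4 + 7·0 = 24
the East site: 9·3 + 4·2 + 6·2 + 2·3 + 7·1 = 60
the North site: 9·2 + 4·3 + 6·3 + 2·1 + 7·4 = 78
the North site has the highest Borda score (78).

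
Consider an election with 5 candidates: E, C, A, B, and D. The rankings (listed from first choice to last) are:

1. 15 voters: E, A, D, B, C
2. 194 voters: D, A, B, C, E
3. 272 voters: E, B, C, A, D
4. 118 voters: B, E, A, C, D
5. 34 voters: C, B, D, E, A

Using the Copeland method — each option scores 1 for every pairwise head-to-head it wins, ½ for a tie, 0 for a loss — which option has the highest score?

B

E: beats C, A, and D; loses to B → score 3.
C: beats D; loses to E, A, and B → score 1.
A: beats C and D; loses to E and B → score 2.
B: beats E, C, A, and D → score 4.
D: loses to E, C, A, and B → score 0.
B has the best pairwise record.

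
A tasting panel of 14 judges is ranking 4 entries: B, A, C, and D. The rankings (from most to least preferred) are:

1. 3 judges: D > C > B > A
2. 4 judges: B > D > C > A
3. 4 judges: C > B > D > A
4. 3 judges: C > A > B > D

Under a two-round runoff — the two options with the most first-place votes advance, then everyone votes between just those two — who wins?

C

Round 1 first-place votes: B 4, A 0, C 7, D 3.
C and B advance.
Runoff: C is preferred to B by 10 voters; B by 4.
C wins the runoff.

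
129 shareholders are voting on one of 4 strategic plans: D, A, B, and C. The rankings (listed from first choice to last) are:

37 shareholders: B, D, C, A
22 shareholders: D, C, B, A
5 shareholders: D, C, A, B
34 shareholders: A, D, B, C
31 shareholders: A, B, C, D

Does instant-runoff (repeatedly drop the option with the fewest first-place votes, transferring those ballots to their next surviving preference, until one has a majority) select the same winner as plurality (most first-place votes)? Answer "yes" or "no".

Instant-runoff — R1 D 27, A 65, B 37, C 0 (A winner). Winner: A.
Plurality — first-place votes: D 27, A 65, B 37, C 0. Winner: A.
The two methods agree.

yes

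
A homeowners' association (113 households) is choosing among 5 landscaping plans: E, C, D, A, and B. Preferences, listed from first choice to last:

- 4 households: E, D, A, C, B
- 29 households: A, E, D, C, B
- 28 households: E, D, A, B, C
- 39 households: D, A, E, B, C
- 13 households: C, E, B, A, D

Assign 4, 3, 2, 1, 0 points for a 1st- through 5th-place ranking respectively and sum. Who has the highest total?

E

E: 4·4 + 29·3 + 28·4 + 39·2 + 13·3 = 332
C: 4·1 + 29·1 + 28·0 + 39·0 + 13·4 = 85
D: 4·3 + 29·2 + 28·3 + 39·4 + 13·0 = 310
A: 4·2 + 29·4 + 28·2 + 39·3 + 13·1 = 310
B: 4·0 + 29·0 + 28·1 + 39·1 + 13·2 = 93
E has the highest Borda score (332).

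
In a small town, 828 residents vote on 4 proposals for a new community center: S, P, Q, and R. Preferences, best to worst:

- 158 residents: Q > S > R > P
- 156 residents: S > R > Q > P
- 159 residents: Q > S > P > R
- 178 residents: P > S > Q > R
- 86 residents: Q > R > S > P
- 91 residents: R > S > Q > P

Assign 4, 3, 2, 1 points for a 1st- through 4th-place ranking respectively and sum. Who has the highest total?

S: 158·3 + 156·4 + 159·3 + 178·3 + 86·2 + 91·3 = 2554
P: 158·1 + 156·1 + 159·2 + 178·4 + 86·1 + 91·1 = 1521
Q: 158·4 + 156·2 + 159·4 + 178·2 + 86·4 + 91·2 = 2462
R: 158·2 + 156·3 + 159·1 + 178·1 + 86·3 + 91·4 = 1743
S has the highest Borda score (2554).

S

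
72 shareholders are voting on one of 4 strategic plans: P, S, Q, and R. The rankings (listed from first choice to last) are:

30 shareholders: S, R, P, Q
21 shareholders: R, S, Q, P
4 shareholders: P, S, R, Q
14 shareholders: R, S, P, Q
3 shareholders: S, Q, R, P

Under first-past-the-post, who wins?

First-place votes: P 4, S 33, Q 0, R 35.
R has the most first-place votes.

R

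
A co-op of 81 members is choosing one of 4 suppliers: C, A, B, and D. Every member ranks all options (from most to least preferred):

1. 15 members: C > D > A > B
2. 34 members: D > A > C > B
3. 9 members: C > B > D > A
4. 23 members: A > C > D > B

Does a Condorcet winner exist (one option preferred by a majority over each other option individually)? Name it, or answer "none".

Checking pairwise contests:
A beats C 57–24.
D beats A 58–23.
C beats B 81–0.
C beats D 47–34.
Every option loses at least one head-to-head, so there is no Condorcet winner.

none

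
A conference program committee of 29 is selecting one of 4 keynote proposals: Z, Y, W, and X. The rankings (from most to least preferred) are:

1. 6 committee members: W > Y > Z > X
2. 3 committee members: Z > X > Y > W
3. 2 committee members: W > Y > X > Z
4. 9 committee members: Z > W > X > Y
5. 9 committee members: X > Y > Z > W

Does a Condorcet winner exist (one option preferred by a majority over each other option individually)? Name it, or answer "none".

none

Checking pairwise contests:
Y beats Z 17–12.
W beats Y 17–12.
Z beats W 21–8.
Z beats X 18–11.
Every option loses at least one head-to-head, so there is no Condorcet winner.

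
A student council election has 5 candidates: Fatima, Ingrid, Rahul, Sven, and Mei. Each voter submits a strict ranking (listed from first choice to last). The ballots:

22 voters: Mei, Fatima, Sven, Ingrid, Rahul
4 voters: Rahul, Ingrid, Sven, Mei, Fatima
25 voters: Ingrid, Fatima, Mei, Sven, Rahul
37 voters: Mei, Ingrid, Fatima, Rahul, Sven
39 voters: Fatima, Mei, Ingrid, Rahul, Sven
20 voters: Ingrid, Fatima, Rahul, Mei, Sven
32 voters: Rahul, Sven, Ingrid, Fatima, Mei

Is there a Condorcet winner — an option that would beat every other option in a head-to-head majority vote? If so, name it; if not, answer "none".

Checking pairwise contests:
Ingrid beats Fatima 118–61.
Mei beats Ingrid 98–81.
Fatima beats Rahul 143–36.
Fatima beats Sven 143–36.
Fatima beats Mei 116–63.
Every option loses at least one head-to-head, so there is no Condorcet winner.

none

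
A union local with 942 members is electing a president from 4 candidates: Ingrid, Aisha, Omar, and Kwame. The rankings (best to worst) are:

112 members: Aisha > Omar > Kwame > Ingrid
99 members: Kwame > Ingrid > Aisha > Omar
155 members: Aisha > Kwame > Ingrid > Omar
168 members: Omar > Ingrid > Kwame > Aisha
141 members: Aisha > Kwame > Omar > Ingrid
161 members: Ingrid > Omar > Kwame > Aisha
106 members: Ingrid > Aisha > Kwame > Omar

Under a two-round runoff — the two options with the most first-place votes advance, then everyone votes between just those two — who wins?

Round 1 first-place votes: Ingrid 267, Aisha 408, Omar 168, Kwame 99.
Aisha and Ingrid advance.
Runoff: Aisha is preferred to Ingrid by 408 voters; Ingrid by 534.
Ingrid wins the runoff.

Ingrid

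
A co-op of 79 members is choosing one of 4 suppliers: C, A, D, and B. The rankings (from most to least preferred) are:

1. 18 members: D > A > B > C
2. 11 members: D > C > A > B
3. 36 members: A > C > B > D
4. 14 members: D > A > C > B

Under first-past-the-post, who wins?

First-place votes: C 0, A 36, D 43, B 0.
D has the most first-place votes.

D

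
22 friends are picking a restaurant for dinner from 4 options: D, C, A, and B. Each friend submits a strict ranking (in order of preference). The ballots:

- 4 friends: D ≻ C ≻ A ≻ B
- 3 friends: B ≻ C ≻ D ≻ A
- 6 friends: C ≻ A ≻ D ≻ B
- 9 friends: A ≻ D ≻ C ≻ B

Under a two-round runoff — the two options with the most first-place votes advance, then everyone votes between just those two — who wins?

C

Round 1 first-place votes: D 4, C 6, A 9, B 3.
A and C advance.
Runoff: A is preferred to C by 9 voters; C by 13.
C wins the runoff.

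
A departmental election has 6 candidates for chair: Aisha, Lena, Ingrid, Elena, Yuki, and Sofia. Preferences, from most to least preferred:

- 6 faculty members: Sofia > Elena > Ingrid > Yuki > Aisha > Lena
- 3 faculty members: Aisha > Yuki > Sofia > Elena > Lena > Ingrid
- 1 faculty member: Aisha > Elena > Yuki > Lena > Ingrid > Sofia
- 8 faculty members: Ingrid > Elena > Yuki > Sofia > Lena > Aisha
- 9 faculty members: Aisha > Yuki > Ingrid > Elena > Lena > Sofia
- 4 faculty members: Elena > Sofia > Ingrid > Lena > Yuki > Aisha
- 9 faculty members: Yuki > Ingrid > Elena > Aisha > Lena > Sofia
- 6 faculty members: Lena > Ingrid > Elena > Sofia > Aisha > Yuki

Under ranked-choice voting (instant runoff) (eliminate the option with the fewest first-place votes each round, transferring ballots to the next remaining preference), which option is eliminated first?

Round 1: Aisha 13, Lena 6, Ingrid 8, Elena 4, Yuki 9, Sofia 6. Eliminate Elena.

Elena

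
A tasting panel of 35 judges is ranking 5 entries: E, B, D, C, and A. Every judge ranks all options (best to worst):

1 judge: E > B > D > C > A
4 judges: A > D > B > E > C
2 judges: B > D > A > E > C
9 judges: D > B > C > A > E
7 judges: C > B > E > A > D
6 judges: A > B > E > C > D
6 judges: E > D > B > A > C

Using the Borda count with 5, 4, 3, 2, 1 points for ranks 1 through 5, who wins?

E: 1·5 + 4·2 + 2·2 + 9·1 + 7·3 + 6·3 + 6·5 = 95
B: 1·4 + 4·3 + 2·5 + 9·4 + 7·4 + 6·4 + 6·3 = 132
D: 1·3 + 4·4 + 2·4 + 9·5 + 7·1 + 6·1 + 6·4 = 109
C: 1·2 + 4·1 + 2·1 + 9·3 + 7·5 + 6·2 + 6·1 = 88
A: 1·1 + 4·5 + 2·3 + 9·2 + 7·2 + 6·5 + 6·2 = 101
B has the highest Borda score (132).

B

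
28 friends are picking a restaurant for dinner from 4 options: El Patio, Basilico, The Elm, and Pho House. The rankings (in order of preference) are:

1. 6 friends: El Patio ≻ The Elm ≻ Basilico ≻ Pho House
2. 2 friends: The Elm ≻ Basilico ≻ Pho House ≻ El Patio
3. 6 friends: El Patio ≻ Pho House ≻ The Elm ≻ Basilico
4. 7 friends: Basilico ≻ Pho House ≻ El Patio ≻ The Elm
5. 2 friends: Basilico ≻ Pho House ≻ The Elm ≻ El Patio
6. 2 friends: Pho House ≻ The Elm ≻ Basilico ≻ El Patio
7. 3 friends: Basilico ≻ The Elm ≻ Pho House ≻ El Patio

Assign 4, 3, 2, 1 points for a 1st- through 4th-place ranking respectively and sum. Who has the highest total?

El Patio: 6·4 + 2·1 + 6·4 + 7·2 + 2·1 + 2·1 + 3·1 = 71
Basilico: 6·2 + 2·3 + 6·1 + 7·4 + 2·4 + 2·2 + 3·4 = 76
The Elm: 6·3 + 2·4 + 6·2 + 7·1 + 2·2 + 2·3 + 3·3 = 64
Pho House: 6·1 + 2·2 + 6·3 + 7·3 + 2·3 + 2·4 + 3·2 = 69
Basilico has the highest Borda score (76).

Basilico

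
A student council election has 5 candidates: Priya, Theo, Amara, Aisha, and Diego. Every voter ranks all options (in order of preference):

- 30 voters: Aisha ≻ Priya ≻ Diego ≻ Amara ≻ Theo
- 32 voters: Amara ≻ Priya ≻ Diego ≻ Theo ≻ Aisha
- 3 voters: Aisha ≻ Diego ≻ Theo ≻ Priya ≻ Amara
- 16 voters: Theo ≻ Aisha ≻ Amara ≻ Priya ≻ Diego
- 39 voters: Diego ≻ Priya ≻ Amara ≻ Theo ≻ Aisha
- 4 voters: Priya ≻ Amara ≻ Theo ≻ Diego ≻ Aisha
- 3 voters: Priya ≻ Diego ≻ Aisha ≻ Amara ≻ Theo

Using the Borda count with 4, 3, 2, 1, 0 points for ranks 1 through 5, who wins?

Priya

Priya: 30·3 + 32·3 + 3·1 + 16·1 + 39·3 + 4·4 + 3·4 = 350
Theo: 30·0 + 32·1 + 3·2 + 16·4 + 39·1 + 4·2 + 3·0 = 149
Amara: 30·1 + 32·4 + 3·0 + 16·2 + 39·2 + 4·3 + 3·1 = 283
Aisha: 30·4 + 32·0 + 3·4 + 16·3 + 39·0 + 4·0 + 3·2 = 186
Diego: 30·2 + 32·2 + 3·3 + 16·0 + 39·4 + 4·1 + 3·3 = 302
Priya has the highest Borda score (350).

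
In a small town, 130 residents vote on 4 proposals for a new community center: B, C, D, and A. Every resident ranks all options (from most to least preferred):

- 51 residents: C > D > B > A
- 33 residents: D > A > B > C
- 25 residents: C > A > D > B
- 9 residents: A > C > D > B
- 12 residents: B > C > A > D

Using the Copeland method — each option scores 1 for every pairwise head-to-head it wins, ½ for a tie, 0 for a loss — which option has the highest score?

B: loses to C, D, and A → score 0.
C: beats B, D, and A → score 3.
D: beats B and A; loses to C → score 2.
A: beats B; loses to C and D → score 1.
C has the best pairwise record.

C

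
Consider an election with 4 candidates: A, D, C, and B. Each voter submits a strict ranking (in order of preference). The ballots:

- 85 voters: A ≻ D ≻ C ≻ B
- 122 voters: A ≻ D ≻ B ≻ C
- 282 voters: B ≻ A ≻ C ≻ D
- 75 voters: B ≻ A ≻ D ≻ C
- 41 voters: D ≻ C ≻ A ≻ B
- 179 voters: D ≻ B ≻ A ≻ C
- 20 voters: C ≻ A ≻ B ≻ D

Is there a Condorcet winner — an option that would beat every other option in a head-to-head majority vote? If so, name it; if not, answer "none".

Checking pairwise contests:
B beats A 536–268.
A beats D 584–220.
A beats C 743–61.
D beats B 427–377.
Every option loses at least one head-to-head, so there is no Condorcet winner.

none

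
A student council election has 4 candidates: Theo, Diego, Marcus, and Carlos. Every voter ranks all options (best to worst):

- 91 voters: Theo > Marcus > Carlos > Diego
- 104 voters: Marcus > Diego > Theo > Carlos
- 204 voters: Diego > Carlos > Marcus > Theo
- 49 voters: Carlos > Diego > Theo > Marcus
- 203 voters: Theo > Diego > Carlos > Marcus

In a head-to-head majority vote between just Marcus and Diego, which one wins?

Diego

Voters preferring Marcus to Diego: 195; preferring Diego to Marcus: 456.
Diego wins the head-to-head.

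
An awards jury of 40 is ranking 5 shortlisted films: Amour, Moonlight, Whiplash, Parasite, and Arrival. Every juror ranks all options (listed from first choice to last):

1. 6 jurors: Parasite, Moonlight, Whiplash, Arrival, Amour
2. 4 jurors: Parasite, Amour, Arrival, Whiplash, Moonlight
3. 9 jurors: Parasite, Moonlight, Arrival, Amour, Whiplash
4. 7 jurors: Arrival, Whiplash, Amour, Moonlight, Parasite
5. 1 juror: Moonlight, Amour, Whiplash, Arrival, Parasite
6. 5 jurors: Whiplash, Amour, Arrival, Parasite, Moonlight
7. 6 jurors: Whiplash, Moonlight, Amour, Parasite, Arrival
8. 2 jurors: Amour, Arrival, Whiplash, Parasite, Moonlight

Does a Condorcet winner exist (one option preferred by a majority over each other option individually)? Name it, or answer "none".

none

Checking pairwise contests:
Moonlight beats Amour 22–18.
Whiplash beats Moonlight 24–16.
Arrival beats Whiplash 22–18.
Amour beats Parasite 21–19.
Moonlight beats Arrival 22–18.
Every option loses at least one head-to-head, so there is no Condorcet winner.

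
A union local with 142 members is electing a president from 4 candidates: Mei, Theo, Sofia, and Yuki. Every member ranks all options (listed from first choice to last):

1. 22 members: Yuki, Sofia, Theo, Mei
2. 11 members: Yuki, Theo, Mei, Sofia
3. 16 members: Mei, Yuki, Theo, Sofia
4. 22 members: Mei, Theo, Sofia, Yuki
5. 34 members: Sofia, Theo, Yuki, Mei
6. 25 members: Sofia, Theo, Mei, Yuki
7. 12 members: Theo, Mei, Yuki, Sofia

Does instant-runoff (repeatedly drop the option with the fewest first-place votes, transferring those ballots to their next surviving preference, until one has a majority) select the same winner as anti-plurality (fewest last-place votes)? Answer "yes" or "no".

Instant-runoff — R1 Mei 38, Theo 12, Sofia 59, Yuki 33 (Theo out); R2 Mei 50, Sofia 59, Yuki 33 (Yuki out); R3 Mei 61, Sofia 81 (Sofia winner). Winner: Sofia.
Anti-plurality — last-place votes: Mei 56, Theo 0, Sofia 39, Yuki 47. Winner: Theo.
The two methods disagree.

no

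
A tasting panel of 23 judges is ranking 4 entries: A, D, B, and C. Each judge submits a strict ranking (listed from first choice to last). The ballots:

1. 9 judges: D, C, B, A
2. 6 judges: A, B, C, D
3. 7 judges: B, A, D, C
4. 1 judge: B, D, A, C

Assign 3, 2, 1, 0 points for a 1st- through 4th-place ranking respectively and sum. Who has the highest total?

A: 9·0 + 6·3 + 7·2 + 1·1 = 33
D: 9·3 + 6·0 + 7·1 + 1·2 = 36
B: 9·1 + 6·2 + 7·3 + 1·3 = 45
C: 9·2 + 6·1 + 7·0 + 1·0 = 24
B has the highest Borda score (45).

B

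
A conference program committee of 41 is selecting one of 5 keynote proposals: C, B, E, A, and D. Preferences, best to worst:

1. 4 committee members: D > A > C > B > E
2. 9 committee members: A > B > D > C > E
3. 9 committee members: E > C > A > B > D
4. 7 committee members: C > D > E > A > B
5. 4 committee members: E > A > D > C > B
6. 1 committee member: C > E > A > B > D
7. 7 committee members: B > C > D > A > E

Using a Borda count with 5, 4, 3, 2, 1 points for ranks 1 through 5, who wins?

C: 4·3 + 9·2 + 9·4 + 7·5 + 4·2 + 1·5 + 7·4 = 142
B: 4·2 + 9·4 + 9·2 + 7·1 + 4·1 + 1·2 + 7·5 = 110
E: 4·1 + 9·1 + 9·5 + 7·3 + 4·5 + 1·4 + 7·1 = 110
A: 4·4 + 9·5 + 9·3 + 7·2 + 4·4 + 1·3 + 7·2 = 135
D: 4·5 + 9·3 + 9·1 + 7·4 + 4·3 + 1·1 + 7·3 = 118
C has the highest Borda score (142).

C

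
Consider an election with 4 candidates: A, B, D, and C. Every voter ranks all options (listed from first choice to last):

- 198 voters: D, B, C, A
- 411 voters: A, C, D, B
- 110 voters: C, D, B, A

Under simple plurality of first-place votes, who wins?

First-place votes: A 411, B 0, D 198, C 110.
A has the most first-place votes.

A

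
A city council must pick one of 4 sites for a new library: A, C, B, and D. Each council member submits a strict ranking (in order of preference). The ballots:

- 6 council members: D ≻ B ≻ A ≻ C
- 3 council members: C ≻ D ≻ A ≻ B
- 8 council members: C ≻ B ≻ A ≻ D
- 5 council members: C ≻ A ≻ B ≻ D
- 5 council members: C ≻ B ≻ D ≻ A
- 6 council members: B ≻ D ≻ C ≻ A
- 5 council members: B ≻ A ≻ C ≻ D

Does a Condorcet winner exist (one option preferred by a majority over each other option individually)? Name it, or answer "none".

C vs A: 27–11 for C.
C vs B: 21–17 for C.
C vs D: 26–12 for C.
C beats every other option head-to-head.

C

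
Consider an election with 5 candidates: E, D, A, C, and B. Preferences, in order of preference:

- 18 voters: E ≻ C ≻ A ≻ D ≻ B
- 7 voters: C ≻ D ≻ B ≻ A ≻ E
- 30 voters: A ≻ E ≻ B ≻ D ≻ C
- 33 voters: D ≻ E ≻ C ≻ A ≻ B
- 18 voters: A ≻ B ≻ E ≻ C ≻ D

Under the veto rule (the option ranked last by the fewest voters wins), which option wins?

A

Last-place votes: E 7, D 18, A 0, C 30, B 51.
A is ranked last by the fewest voters, so A wins.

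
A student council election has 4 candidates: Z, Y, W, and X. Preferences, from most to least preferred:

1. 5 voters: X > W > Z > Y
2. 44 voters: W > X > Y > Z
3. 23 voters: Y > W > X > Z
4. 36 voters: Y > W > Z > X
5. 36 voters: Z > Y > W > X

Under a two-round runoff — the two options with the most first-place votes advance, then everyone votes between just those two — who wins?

Y

Round 1 first-place votes: Z 36, Y 59, W 44, X 5.
Y and W advance.
Runoff: Y is preferred to W by 95 voters; W by 49.
Y wins the runoff.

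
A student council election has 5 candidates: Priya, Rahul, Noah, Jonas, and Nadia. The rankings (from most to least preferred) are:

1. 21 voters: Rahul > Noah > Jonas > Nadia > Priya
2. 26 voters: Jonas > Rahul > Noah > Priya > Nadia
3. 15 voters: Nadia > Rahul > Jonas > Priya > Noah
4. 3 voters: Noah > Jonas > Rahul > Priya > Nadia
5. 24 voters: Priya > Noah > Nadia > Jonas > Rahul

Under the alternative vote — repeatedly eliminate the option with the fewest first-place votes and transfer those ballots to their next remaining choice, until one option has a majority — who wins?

Round 1: Priya 24, Rahul 21, Noah 3, Jonas 26, Nadia 15. Eliminate Noah.
Round 2: Priya 24, Rahul 21, Jonas 29, Nadia 15. Eliminate Nadia.
Round 3: Priya 24, Rahul 36, Jonas 29. Eliminate Priya.
Round 4: Rahul 36, Jonas 53. Jonas has a majority.

Jonas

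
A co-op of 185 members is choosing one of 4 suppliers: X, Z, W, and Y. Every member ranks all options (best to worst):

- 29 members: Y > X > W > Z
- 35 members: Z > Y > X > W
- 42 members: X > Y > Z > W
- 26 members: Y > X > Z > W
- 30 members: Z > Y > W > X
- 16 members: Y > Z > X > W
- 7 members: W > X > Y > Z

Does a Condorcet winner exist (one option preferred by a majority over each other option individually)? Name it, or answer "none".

Y vs X: 136–49 for Y.
Y vs Z: 120–65 for Y.
Y vs W: 178–7 for Y.
Y beats every other option head-to-head.

Y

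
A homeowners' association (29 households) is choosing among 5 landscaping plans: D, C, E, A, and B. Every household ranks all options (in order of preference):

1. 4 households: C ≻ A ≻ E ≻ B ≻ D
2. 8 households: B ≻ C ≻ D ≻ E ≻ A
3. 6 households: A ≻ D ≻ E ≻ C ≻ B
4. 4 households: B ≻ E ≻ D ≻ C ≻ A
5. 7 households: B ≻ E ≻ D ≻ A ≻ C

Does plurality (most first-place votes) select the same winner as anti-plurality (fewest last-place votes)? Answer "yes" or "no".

Plurality — first-place votes: D 0, C 4, E 0, A 6, B 19. Winner: B.
Anti-plurality — last-place votes: D 4, C 7, E 0, A 12, B 6. Winner: E.
The two methods disagree.

no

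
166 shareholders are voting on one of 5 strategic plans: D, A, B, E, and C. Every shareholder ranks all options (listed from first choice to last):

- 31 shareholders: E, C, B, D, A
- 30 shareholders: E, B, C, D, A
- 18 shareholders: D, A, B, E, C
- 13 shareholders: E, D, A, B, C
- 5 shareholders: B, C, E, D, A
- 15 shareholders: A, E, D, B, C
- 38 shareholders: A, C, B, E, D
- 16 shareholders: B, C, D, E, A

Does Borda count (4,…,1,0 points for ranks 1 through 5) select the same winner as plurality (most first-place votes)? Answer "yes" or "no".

Borda — scores: D 239, A 292, B 376, E 423, C 330. Winner: E.
Plurality — first-place votes: D 18, A 53, B 21, E 74, C 0. Winner: E.
The two methods agree.

yes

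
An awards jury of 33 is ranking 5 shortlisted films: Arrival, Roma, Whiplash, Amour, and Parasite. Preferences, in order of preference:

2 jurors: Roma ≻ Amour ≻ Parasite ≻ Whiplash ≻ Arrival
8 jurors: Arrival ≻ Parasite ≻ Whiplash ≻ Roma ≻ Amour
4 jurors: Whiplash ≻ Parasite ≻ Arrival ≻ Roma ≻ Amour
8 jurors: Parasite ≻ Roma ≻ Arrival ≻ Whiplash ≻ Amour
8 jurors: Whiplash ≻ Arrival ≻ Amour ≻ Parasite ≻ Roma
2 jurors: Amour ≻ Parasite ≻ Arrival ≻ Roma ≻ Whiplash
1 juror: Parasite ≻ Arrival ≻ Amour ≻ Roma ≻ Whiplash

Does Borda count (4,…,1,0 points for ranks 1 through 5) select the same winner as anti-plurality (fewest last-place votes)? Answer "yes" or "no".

yes

Borda — scores: Arrival 87, Roma 47, Whiplash 74, Amour 32, Parasite 90. Winner: Parasite.
Anti-plurality — last-place votes: Arrival 2, Roma 8, Whiplash 3, Amour 20, Parasite 0. Winner: Parasite.
The two methods agree.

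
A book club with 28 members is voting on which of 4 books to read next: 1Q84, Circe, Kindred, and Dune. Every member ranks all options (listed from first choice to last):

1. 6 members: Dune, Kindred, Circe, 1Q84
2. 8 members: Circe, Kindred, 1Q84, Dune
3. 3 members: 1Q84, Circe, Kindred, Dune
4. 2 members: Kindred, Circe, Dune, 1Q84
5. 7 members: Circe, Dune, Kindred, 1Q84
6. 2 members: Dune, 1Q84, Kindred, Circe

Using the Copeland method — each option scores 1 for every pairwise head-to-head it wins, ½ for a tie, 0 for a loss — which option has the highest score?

1Q84: loses to Circe, Kindred, and Dune → score 0.
Circe: beats 1Q84, Kindred, and Dune → score 3.
Kindred: beats 1Q84; loses to Circe and Dune → score 1.
Dune: beats 1Q84 and Kindred; loses to Circe → score 2.
Circe has the best pairwise record.

Circe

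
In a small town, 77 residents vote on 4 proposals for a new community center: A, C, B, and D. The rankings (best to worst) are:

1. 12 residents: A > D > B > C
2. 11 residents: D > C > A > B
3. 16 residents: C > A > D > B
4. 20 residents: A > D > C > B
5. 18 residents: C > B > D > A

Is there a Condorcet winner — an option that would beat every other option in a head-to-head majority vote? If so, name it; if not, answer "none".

none

Checking pairwise contests:
C beats A 45–32.
D beats C 43–34.
A beats B 59–18.
A beats D 48–29.
Every option loses at least one head-to-head, so there is no Condorcet winner.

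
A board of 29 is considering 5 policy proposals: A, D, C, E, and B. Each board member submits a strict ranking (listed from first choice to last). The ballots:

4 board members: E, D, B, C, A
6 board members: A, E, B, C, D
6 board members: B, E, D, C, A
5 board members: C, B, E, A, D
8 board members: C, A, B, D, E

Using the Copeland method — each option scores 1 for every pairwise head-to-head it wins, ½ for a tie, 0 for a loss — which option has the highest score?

A: beats D; loses to C, E, and B → score 1.
D: loses to A, C, E, and B → score 0.
C: beats A and D; loses to E and B → score 2.
E: beats A, D, and C; loses to B → score 3.
B: beats A, D, C, and E → score 4.
B has the best pairwise record.

B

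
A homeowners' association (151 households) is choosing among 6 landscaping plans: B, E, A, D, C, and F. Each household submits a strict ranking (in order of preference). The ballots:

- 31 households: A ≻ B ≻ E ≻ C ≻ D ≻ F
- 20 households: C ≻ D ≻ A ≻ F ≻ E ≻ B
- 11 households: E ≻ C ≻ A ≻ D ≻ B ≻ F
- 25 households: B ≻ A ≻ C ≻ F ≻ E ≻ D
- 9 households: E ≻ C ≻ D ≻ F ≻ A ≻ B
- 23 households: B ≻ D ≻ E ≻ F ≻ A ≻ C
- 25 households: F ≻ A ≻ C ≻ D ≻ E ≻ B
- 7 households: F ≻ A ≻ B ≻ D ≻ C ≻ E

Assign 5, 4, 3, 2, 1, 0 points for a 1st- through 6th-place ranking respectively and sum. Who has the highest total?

A

B: 31·4 + 20·0 + 11·1 + 25·5 + 9·0 + 23·5 + 25·0 + 7·3 = 396
E: 31·3 + 20·1 + 11·5 + 25·1 + 9·5 + 23·3 + 25·1 + 7·0 = 332
A: 31·5 + 20·3 + 11·3 + 25·4 + 9·1 + 23·1 + 25·4 + 7·4 = 508
D: 31·1 + 20·4 + 11·2 + 25·0 + 9·3 + 23·4 + 25·2 + 7·2 = 316
C: 31·2 + 20·5 + 11·4 + 25·3 + 9·4 + 23·0 + 25·3 + 7·1 = 399
F: 31·0 + 20·2 + 11·0 + 25·2 + 9·2 + 23·2 + 25·5 + 7·5 = 314
A has the highest Borda score (508).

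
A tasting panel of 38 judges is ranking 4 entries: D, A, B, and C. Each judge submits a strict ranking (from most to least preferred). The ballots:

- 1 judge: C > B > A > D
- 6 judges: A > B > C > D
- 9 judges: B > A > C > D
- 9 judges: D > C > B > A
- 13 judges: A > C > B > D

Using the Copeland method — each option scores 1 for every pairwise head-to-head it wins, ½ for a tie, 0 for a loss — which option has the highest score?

A

D: loses to A, B, and C → score 0.
A: beats D and C; ties B → score 2.5.
B: beats D; ties A; loses to C → score 1.5.
C: beats D and B; loses to A → score 2.
A has the best pairwise record.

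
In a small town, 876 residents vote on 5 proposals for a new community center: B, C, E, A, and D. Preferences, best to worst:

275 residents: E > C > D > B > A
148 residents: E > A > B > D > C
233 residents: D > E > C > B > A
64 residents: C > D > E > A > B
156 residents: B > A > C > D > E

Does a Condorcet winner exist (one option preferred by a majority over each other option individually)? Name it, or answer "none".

Checking pairwise contests:
C beats B 572–304.
E beats C 656–220.
D beats E 453–423.
B beats A 664–212.
C beats D 495–381.
Every option loses at least one head-to-head, so there is no Condorcet winner.

none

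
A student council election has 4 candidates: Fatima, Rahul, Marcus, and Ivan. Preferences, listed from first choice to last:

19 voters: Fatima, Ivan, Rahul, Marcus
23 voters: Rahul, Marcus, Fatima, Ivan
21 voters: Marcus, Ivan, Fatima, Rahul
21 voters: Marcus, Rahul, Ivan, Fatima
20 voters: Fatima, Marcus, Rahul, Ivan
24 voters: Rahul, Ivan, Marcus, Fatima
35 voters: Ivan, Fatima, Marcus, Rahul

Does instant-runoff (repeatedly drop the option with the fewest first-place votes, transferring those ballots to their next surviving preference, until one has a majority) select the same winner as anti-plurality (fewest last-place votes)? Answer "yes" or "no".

no

Instant-runoff — R1 Fatima 39, Rahul 47, Marcus 42, Ivan 35 (Ivan out); R2 Fatima 74, Rahul 47, Marcus 42 (Marcus out); R3 Fatima 95, Rahul 68 (Fatima winner). Winner: Fatima.
Anti-plurality — last-place votes: Fatima 45, Rahul 56, Marcus 19, Ivan 43. Winner: Marcus.
The two methods disagree.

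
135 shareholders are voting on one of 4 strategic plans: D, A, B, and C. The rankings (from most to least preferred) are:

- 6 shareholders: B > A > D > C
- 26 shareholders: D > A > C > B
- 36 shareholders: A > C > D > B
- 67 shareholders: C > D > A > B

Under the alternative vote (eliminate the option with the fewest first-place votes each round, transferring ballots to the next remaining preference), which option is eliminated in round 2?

Round 1: D 26, A 36, B 6, C 67. Eliminate B.
Round 2: D 26, A 42, C 67. Eliminate D.

D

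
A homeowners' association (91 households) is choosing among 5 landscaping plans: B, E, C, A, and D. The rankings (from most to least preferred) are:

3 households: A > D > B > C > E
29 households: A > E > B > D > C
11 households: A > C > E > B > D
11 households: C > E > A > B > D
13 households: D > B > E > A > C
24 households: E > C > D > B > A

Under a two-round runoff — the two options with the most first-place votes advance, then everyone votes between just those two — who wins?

Round 1 first-place votes: B 0, E 24, C 11, A 43, D 13.
A and E advance.
Runoff: A is preferred to E by 43 voters; E by 48.
E wins the runoff.

E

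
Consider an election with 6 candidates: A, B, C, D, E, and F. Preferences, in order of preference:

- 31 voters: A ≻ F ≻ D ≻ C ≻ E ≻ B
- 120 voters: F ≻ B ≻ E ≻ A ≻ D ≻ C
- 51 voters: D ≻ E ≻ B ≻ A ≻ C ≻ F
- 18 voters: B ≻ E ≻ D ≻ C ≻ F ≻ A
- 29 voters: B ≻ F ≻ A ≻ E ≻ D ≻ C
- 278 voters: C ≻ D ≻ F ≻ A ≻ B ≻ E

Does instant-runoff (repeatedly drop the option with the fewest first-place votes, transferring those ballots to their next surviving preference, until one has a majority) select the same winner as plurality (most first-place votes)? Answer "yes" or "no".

Instant-runoff — R1 A 31, B 47, C 278, D 51, E 0, F 120 (C winner). Winner: C.
Plurality — first-place votes: A 31, B 47, C 278, D 51, E 0, F 120. Winner: C.
The two methods agree.

yes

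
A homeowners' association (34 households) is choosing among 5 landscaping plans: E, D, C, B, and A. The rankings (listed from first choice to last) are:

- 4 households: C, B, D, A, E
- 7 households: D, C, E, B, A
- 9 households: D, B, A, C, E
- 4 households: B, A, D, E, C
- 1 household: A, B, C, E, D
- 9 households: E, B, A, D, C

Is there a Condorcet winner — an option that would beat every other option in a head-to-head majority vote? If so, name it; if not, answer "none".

B vs E: 18–16 for B.
B vs D: 18–16 for B.
B vs C: 23–11 for B.
B vs A: 33–1 for B.
B beats every other option head-to-head.

B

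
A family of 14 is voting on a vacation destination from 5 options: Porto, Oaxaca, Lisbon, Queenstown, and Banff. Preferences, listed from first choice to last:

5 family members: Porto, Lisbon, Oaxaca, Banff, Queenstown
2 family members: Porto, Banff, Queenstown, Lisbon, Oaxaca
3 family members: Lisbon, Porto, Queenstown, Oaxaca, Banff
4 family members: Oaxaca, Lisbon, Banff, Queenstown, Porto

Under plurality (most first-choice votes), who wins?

First-place votes: Porto 7, Oaxaca 4, Lisbon 3, Queenstown 0, Banff 0.
Porto has the most first-place votes.

Porto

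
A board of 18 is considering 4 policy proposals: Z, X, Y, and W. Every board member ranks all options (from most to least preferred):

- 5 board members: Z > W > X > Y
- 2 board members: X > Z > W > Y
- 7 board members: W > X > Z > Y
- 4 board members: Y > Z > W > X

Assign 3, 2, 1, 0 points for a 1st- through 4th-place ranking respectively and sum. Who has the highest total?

W

Z: 5·3 + 2·2 + 7·1 + 4·2 = 34
X: 5·1 + 2·3 + 7·2 + 4·0 = 25
Y: 5·0 + 2·0 + 7·0 + 4·3 = 12
W: 5·2 + 2·1 + 7·3 + 4·1 = 37
W has the highest Borda score (37).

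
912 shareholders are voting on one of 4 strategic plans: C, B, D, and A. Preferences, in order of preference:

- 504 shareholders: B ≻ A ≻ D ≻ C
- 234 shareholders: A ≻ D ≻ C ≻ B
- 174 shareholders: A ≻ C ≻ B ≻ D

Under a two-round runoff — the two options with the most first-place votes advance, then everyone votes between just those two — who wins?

B

Round 1 first-place votes: C 0, B 504, D 0, A 408.
B and A advance.
Runoff: B is preferred to A by 504 voters; A by 408.
B wins the runoff.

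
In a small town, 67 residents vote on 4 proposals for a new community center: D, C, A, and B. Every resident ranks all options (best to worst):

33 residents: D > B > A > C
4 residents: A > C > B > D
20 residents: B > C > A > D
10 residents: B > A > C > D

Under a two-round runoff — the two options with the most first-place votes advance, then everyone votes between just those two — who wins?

Round 1 first-place votes: D 33, C 0, A 4, B 30.
D and B advance.
Runoff: D is preferred to B by 33 voters; B by 34.
B wins the runoff.

B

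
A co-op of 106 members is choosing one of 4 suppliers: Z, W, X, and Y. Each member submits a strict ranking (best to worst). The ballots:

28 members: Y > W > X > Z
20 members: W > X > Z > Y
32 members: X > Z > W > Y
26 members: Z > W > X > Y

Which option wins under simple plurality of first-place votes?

X

First-place votes: Z 26, W 20, X 32, Y 28.
X has the most first-place votes.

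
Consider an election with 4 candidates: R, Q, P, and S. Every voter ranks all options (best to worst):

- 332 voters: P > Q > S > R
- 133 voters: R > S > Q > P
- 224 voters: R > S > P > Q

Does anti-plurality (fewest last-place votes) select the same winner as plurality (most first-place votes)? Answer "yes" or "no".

no

Anti-plurality — last-place votes: R 332, Q 224, P 133, S 0. Winner: S.
Plurality — first-place votes: R 357, Q 0, P 332, S 0. Winner: R.
The two methods disagree.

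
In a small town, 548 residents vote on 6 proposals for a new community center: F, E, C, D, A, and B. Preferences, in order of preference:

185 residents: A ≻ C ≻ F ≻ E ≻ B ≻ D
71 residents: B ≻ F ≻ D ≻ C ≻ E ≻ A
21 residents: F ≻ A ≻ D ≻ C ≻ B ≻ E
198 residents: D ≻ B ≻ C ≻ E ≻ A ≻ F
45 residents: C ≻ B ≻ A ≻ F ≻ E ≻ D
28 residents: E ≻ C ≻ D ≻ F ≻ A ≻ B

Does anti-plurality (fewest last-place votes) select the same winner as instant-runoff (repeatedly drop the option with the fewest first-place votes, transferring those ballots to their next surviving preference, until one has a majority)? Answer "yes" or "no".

Anti-plurality — last-place votes: F 198, E 21, C 0, D 230, A 71, B 28. Winner: C.
Instant-runoff — R1 F 21, E 28, C 45, D 198, A 185, B 71 (F out); R2 E 28, C 45, D 198, A 206, B 71 (E out); R3 C 73, D 198, A 206, B 71 (B out); R4 C 73, D 269, A 206 (C out); R5 D 297, A 251 (D winner). Winner: D.
The two methods disagree.

no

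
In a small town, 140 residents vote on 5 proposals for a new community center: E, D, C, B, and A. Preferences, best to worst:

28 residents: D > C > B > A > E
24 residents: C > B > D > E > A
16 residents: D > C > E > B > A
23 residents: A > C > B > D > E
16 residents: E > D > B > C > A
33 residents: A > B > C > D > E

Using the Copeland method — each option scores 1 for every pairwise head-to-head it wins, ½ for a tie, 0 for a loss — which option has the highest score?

C

E: loses to D, C, B, and A → score 0.
D: beats E and A; loses to C and B → score 2.
C: beats E, D, B, and A → score 4.
B: beats E, D, and A; loses to C → score 3.
A: beats E; loses to D, C, and B → score 1.
C has the best pairwise record.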